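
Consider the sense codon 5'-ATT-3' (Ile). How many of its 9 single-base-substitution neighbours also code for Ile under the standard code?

2

Position 1: none → 0 synonymous.
Position 2: none → 0 synonymous.
Position 3: ATC, ATA → 2 synonymous.
Total: 0 + 0 + 2 = 2.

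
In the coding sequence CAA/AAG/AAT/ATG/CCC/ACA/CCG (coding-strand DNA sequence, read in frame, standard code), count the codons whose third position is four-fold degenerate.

Codon 1 CAA (Gln): third position 2-fold.
Codon 2 AAG (Lys): third position 2-fold.
Codon 3 AAT (Asn): third position 2-fold.
Codon 4 ATG (Met): third position 1-fold.
Codon 5 CCC (Pro): third position 4-fold.
Codon 6 ACA (Thr): third position 4-fold.
Codon 7 CCG (Pro): third position 4-fold.
Four-fold degenerate third positions: 3.

3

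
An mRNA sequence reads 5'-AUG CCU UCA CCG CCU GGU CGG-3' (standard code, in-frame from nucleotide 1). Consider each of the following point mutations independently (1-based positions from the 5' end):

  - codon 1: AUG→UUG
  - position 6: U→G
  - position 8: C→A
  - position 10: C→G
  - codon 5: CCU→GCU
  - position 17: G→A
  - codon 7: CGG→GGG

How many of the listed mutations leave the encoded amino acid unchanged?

Codon 1: AUG (Met) → UUG (Leu) — missense.
Codon 2: CCU (Pro) → CCG (Pro) — synonymous.
Codon 3: UCA (Ser) → UAA (Stop) — nonsense.
Codon 4: CCG (Pro) → GCG (Ala) — missense.
Codon 5: CCU (Pro) → GCU (Ala) — missense.
Codon 6: GGU (Gly) → GAU (Asp) — missense.
Codon 7: CGG (Arg) → GGG (Gly) — missense.
Synonymous: 1 of 7.

1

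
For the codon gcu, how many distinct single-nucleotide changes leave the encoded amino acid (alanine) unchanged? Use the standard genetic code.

3

Position 1: none → 0 synonymous.
Position 2: none → 0 synonymous.
Position 3: GCC, GCA, GCG → 3 synonymous.
Total: 0 + 0 + 3 = 3.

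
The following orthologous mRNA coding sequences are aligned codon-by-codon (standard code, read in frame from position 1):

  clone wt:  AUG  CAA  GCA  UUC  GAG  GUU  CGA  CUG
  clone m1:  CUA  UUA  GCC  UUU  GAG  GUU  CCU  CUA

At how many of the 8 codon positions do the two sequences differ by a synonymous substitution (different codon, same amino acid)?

3

Codon 1: AUG Met / CUA Leu — nonsynonymous.
Codon 2: CAA Gln / UUA Leu — nonsynonymous.
Codon 3: GCA Ala / GCC Ala — synonymous.
Codon 4: UUC Phe / UUU Phe — synonymous.
Codon 5: GAG Glu / GAG Glu — identical.
Codon 6: GUU Val / GUU Val — identical.
Codon 7: CGA Arg / CCU Pro — nonsynonymous.
Codon 8: CUG Leu / CUA Leu — synonymous.
Synonymous differences: 3.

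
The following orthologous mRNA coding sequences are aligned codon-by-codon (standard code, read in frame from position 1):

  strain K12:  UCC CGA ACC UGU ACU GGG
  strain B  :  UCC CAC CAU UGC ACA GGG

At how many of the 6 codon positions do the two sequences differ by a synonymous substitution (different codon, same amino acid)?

2

Codon 1: UCC Ser / UCC Ser — identical.
Codon 2: CGA Arg / CAC His — nonsynonymous.
Codon 3: ACC Thr / CAU His — nonsynonymous.
Codon 4: UGU Cys / UGC Cys — synonymous.
Codon 5: ACU Thr / ACA Thr — synonymous.
Codon 6: GGG Gly / GGG Gly — identical.
Synonymous differences: 2.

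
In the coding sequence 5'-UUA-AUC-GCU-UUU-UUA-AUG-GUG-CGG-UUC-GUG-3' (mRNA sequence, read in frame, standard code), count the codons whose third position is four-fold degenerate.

4

Codon 1 UUA (Leu): third position 2-fold.
Codon 2 AUC (Ile): third position 3-fold.
Codon 3 GCU (Ala): third position 4-fold.
Codon 4 UUU (Phe): third position 2-fold.
Codon 5 UUA (Leu): third position 2-fold.
Codon 6 AUG (Met): third position 1-fold.
Codon 7 GUG (Val): third position 4-fold.
Codon 8 CGG (Arg): third position 4-fold.
Codon 9 UUC (Phe): third position 2-fold.
Codon 10 GUG (Val): third position 4-fold.
Four-fold degenerate third positions: 4.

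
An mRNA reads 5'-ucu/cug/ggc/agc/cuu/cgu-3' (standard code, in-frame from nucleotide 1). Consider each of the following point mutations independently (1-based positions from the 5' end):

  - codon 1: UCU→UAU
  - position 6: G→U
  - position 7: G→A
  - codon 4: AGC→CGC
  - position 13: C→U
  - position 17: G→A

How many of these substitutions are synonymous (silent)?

1

Codon 1: UCU (Ser) → UAU (Tyr) — missense.
Codon 2: CUG (Leu) → CUU (Leu) — synonymous.
Codon 3: GGC (Gly) → AGC (Ser) — missense.
Codon 4: AGC (Ser) → CGC (Arg) — missense.
Codon 5: CUU (Leu) → UUU (Phe) — missense.
Codon 6: CGU (Arg) → CAU (His) — missense.
Synonymous: 1 of 6.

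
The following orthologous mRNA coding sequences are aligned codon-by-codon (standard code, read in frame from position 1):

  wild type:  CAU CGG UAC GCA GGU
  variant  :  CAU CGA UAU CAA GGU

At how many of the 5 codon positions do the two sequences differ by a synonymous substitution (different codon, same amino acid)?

2

Codon 1: CAU His / CAU His — identical.
Codon 2: CGG Arg / CGA Arg — synonymous.
Codon 3: UAC Tyr / UAU Tyr — synonymous.
Codon 4: GCA Ala / CAA Gln — nonsynonymous.
Codon 5: GGU Gly / GGU Gly — identical.
Synonymous differences: 2.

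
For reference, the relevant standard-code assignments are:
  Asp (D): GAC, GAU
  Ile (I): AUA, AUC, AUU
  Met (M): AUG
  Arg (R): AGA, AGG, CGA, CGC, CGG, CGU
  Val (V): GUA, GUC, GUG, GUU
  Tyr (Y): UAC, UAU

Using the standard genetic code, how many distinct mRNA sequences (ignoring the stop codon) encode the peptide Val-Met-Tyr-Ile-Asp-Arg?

288

Val: 4 codons.
Met: 1 codon.
Tyr: 2 codons.
Ile: 3 codons.
Asp: 2 codons.
Arg: 6 codons.
4 × 1 × 2 × 3 × 2 × 6 = 288.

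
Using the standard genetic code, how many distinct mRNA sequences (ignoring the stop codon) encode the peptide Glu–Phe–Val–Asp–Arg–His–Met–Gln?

768

Glu: 2 codons.
Phe: 2 codons.
Val: 4 codons.
Asp: 2 codons.
Arg: 6 codons.
His: 2 codons.
Met: 1 codon.
Gln: 2 codons.
2 × 2 × 4 × 2 × 6 × 2 × 1 × 2 = 768.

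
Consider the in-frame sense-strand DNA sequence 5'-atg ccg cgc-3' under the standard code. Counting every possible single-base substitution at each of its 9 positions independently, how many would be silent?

Codon 1 (ATG, Met): 0 synonymous substitutions.
Codon 2 (CCG, Pro): 3 synonymous substitutions.
Codon 3 (CGC, Arg): 3 synonymous substitutions.
Total: 0 + 3 + 3 = 6.

6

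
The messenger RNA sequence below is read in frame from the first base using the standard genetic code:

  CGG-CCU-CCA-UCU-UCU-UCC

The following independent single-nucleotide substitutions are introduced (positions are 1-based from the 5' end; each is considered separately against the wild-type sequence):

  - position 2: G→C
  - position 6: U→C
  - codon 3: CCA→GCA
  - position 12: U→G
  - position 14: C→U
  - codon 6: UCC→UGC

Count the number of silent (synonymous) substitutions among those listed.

2

Codon 1: CGG (Arg) → CCG (Pro) — missense.
Codon 2: CCU (Pro) → CCC (Pro) — synonymous.
Codon 3: CCA (Pro) → GCA (Ala) — missense.
Codon 4: UCU (Ser) → UCG (Ser) — synonymous.
Codon 5: UCU (Ser) → UUU (Phe) — missense.
Codon 6: UCC (Ser) → UGC (Cys) — missense.
Synonymous: 2 of 6.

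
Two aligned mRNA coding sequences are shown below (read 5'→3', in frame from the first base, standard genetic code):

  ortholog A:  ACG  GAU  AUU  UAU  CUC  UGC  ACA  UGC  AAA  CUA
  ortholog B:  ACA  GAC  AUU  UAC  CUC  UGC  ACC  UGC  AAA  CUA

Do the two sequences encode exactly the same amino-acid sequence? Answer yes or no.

yes

Codon 1: ACG Thr / ACA Thr — synonymous.
Codon 2: GAU Asp / GAC Asp — synonymous.
Codon 3: AUU Ile / AUU Ile — identical.
Codon 4: UAU Tyr / UAC Tyr — synonymous.
Codon 5: CUC Leu / CUC Leu — identical.
Codon 6: UGC Cys / UGC Cys — identical.
Codon 7: ACA Thr / ACC Thr — synonymous.
Codon 8: UGC Cys / UGC Cys — identical.
Codon 9: AAA Lys / AAA Lys — identical.
Codon 10: CUA Leu / CUA Leu — identical.
Nonsynonymous differences: 0 → same protein.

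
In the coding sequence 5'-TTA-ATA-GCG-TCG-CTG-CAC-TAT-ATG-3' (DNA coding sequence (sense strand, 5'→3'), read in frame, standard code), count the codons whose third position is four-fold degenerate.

3

Codon 1 TTA (Leu): third position 2-fold.
Codon 2 ATA (Ile): third position 3-fold.
Codon 3 GCG (Ala): third position 4-fold.
Codon 4 TCG (Ser): third position 4-fold.
Codon 5 CTG (Leu): third position 4-fold.
Codon 6 CAC (His): third position 2-fold.
Codon 7 TAT (Tyr): third position 2-fold.
Codon 8 ATG (Met): third position 1-fold.
Four-fold degenerate third positions: 3.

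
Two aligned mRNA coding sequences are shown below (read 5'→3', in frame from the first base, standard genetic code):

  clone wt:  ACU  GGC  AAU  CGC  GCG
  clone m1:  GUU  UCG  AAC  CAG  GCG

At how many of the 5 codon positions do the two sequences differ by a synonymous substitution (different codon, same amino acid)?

Codon 1: ACU Thr / GUU Val — nonsynonymous.
Codon 2: GGC Gly / UCG Ser — nonsynonymous.
Codon 3: AAU Asn / AAC Asn — synonymous.
Codon 4: CGC Arg / CAG Gln — nonsynonymous.
Codon 5: GCG Ala / GCG Ala — identical.
Synonymous differences: 1.

1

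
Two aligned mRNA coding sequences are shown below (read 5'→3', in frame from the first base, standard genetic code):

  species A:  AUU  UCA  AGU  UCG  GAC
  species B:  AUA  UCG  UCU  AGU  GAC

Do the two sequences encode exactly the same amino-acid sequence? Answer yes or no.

yes

Codon 1: AUU Ile / AUA Ile — synonymous.
Codon 2: UCA Ser / UCG Ser — synonymous.
Codon 3: AGU Ser / UCU Ser — synonymous.
Codon 4: UCG Ser / AGU Ser — synonymous.
Codon 5: GAC Asp / GAC Asp — identical.
Nonsynonymous differences: 0 → same protein.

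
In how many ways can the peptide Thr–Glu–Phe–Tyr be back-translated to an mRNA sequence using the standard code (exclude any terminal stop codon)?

Thr: 4 codons.
Glu: 2 codons.
Phe: 2 codons.
Tyr: 2 codons.
4 × 2 × 2 × 2 = 32.

32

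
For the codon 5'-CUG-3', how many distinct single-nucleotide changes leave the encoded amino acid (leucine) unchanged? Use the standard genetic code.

Position 1: UUG → 1 synonymous.
Position 2: none → 0 synonymous.
Position 3: CUU, CUC, CUA → 3 synonymous.
Total: 1 + 0 + 3 = 4.

4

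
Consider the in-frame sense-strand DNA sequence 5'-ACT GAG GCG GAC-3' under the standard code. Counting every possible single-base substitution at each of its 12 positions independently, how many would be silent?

Codon 1 (ACT, Thr): 3 synonymous substitutions.
Codon 2 (GAG, Glu): 1 synonymous substitution.
Codon 3 (GCG, Ala): 3 synonymous substitutions.
Codon 4 (GAC, Asp): 1 synonymous substitution.
Total: 3 + 1 + 3 + 1 = 8.

8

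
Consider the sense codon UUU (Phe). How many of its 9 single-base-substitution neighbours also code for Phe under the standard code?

Position 1: none → 0 synonymous.
Position 2: none → 0 synonymous.
Position 3: UUC → 1 synonymous.
Total: 0 + 0 + 1 = 1.

1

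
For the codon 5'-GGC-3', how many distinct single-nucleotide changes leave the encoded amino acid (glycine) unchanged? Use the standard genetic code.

3

Position 1: none → 0 synonymous.
Position 2: none → 0 synonymous.
Position 3: GGU, GGA, GGG → 3 synonymous.
Total: 0 + 0 + 3 = 3.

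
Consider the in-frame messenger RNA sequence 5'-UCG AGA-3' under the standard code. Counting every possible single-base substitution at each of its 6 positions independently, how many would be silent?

5

Codon 1 (UCG, Ser): 3 synonymous substitutions.
Codon 2 (AGA, Arg): 2 synonymous substitutions.
Total: 3 + 2 = 5.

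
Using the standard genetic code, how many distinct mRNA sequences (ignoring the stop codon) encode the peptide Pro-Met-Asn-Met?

8

Pro: 4 codons.
Met: 1 codon.
Asn: 2 codons.
Met: 1 codon.
4 × 1 × 2 × 1 = 8.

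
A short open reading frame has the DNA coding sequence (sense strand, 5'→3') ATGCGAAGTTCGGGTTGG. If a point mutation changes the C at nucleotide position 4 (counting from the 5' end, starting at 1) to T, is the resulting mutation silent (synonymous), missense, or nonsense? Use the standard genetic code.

Position 4 falls in codon 2: CGA → Arg.
After the substitution the codon is TGA → Stop.
The new codon is a stop codon, so this is a nonsense mutation.

nonsense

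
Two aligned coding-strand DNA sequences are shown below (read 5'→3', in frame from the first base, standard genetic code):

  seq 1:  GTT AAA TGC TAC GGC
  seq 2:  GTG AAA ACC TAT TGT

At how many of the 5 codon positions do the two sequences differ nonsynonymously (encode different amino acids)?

Codon 1: GTT Val / GTG Val — synonymous.
Codon 2: AAA Lys / AAA Lys — identical.
Codon 3: TGC Cys / ACC Thr — nonsynonymous.
Codon 4: TAC Tyr / TAT Tyr — synonymous.
Codon 5: GGC Gly / TGT Cys — nonsynonymous.
Nonsynonymous differences: 2.

2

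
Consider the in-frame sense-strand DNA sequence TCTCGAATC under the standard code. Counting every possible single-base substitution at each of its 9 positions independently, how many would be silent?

9

Codon 1 (TCT, Ser): 3 synonymous substitutions.
Codon 2 (CGA, Arg): 4 synonymous substitutions.
Codon 3 (ATC, Ile): 2 synonymous substitutions.
Total: 3 + 4 + 2 = 9.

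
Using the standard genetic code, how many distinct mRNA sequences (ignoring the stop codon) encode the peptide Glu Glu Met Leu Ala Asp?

192

Glu: 2 codons.
Glu: 2 codons.
Met: 1 codon.
Leu: 6 codons.
Ala: 4 codons.
Asp: 2 codons.
2 × 2 × 1 × 6 × 4 × 2 = 192.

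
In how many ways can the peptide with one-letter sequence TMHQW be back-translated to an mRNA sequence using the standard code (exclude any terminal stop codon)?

Thr: 4 codons.
Met: 1 codon.
His: 2 codons.
Gln: 2 codons.
Trp: 1 codon.
4 × 1 × 2 × 2 × 1 = 16.

16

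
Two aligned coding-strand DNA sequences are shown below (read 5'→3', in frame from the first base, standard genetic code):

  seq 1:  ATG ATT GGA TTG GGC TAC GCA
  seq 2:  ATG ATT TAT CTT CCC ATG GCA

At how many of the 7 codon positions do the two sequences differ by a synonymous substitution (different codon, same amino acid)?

1

Codon 1: ATG Met / ATG Met — identical.
Codon 2: ATT Ile / ATT Ile — identical.
Codon 3: GGA Gly / TAT Tyr — nonsynonymous.
Codon 4: TTG Leu / CTT Leu — synonymous.
Codon 5: GGC Gly / CCC Pro — nonsynonymous.
Codon 6: TAC Tyr / ATG Met — nonsynonymous.
Codon 7: GCA Ala / GCA Ala — identical.
Synonymous differences: 1.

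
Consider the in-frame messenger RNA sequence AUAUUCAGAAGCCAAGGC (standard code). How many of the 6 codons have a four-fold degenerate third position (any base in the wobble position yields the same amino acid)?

Codon 1 AUA (Ile): third position 3-fold.
Codon 2 UUC (Phe): third position 2-fold.
Codon 3 AGA (Arg): third position 2-fold.
Codon 4 AGC (Ser): third position 2-fold.
Codon 5 CAA (Gln): third position 2-fold.
Codon 6 GGC (Gly): third position 4-fold.
Four-fold degenerate third positions: 1.

1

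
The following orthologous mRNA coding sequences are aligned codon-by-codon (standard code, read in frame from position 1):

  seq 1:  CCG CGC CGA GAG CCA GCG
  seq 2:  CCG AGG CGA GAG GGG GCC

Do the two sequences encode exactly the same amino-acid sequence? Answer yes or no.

no

Codon 1: CCG Pro / CCG Pro — identical.
Codon 2: CGC Arg / AGG Arg — synonymous.
Codon 3: CGA Arg / CGA Arg — identical.
Codon 4: GAG Glu / GAG Glu — identical.
Codon 5: CCA Pro / GGG Gly — nonsynonymous.
Codon 6: GCG Ala / GCC Ala — synonymous.
Nonsynonymous differences: 1 → different protein.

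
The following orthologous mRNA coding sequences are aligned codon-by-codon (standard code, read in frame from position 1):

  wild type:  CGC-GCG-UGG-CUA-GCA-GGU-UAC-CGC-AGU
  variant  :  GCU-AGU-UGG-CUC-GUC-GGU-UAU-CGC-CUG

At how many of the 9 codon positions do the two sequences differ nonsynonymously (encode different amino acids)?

Codon 1: CGC Arg / GCU Ala — nonsynonymous.
Codon 2: GCG Ala / AGU Ser — nonsynonymous.
Codon 3: UGG Trp / UGG Trp — identical.
Codon 4: CUA Leu / CUC Leu — synonymous.
Codon 5: GCA Ala / GUC Val — nonsynonymous.
Codon 6: GGU Gly / GGU Gly — identical.
Codon 7: UAC Tyr / UAU Tyr — synonymous.
Codon 8: CGC Arg / CGC Arg — identical.
Codon 9: AGU Ser / CUG Leu — nonsynonymous.
Nonsynonymous differences: 4.

4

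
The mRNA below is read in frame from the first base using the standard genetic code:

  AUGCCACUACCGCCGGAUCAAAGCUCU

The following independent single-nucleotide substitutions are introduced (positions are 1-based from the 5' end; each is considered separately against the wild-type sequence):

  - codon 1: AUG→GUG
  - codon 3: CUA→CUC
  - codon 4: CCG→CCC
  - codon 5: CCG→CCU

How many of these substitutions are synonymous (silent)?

Codon 1: AUG (Met) → GUG (Val) — missense.
Codon 3: CUA (Leu) → CUC (Leu) — synonymous.
Codon 4: CCG (Pro) → CCC (Pro) — synonymous.
Codon 5: CCG (Pro) → CCU (Pro) — synonymous.
Synonymous: 3 of 4.

3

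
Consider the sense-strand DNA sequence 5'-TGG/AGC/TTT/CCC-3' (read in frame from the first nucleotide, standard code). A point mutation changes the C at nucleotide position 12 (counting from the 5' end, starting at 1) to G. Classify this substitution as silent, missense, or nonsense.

silent

Position 12 falls in codon 4: CCC → Pro.
After the substitution the codon is CCG → Pro.
Both encode Pro, so the change is synonymous.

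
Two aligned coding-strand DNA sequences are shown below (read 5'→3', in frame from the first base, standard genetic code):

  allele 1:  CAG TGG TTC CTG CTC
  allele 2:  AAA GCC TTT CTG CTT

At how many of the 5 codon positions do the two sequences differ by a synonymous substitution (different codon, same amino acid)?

Codon 1: CAG Gln / AAA Lys — nonsynonymous.
Codon 2: TGG Trp / GCC Ala — nonsynonymous.
Codon 3: TTC Phe / TTT Phe — synonymous.
Codon 4: CTG Leu / CTG Leu — identical.
Codon 5: CTC Leu / CTT Leu — synonymous.
Synonymous differences: 2.

2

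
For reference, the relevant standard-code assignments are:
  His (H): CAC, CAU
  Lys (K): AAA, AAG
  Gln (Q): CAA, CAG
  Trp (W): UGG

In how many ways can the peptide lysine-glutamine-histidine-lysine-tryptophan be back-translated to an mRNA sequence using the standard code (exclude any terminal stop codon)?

16

Lys: 2 codons.
Gln: 2 codons.
His: 2 codons.
Lys: 2 codons.
Trp: 1 codon.
2 × 2 × 2 × 2 × 1 = 16.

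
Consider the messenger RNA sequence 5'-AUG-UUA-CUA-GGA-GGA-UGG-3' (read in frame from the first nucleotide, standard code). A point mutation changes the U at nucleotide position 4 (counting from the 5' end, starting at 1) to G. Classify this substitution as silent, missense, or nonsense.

missense

Position 4 falls in codon 2: UUA → Leu.
After the substitution the codon is GUA → Val.
Leu ≠ Val, so this is a missense mutation.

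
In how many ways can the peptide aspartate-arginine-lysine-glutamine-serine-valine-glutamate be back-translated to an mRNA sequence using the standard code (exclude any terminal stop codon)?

Asp: 2 codons.
Arg: 6 codons.
Lys: 2 codons.
Gln: 2 codons.
Ser: 6 codons.
Val: 4 codons.
Glu: 2 codons.
2 × 6 × 2 × 2 × 6 × 4 × 2 = 2304.

2304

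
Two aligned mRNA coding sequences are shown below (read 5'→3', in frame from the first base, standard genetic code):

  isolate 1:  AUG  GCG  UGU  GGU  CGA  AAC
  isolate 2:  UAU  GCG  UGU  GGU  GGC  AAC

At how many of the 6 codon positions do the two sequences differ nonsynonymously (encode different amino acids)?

2

Codon 1: AUG Met / UAU Tyr — nonsynonymous.
Codon 2: GCG Ala / GCG Ala — identical.
Codon 3: UGU Cys / UGU Cys — identical.
Codon 4: GGU Gly / GGU Gly — identical.
Codon 5: CGA Arg / GGC Gly — nonsynonymous.
Codon 6: AAC Asn / AAC Asn — identical.
Nonsynonymous differences: 2.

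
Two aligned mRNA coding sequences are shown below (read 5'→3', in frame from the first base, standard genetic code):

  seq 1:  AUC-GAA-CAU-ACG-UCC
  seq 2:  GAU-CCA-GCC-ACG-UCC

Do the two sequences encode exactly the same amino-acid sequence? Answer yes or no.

Codon 1: AUC Ile / GAU Asp — nonsynonymous.
Codon 2: GAA Glu / CCA Pro — nonsynonymous.
Codon 3: CAU His / GCC Ala — nonsynonymous.
Codon 4: ACG Thr / ACG Thr — identical.
Codon 5: UCC Ser / UCC Ser — identical.
Nonsynonymous differences: 3 → different protein.

no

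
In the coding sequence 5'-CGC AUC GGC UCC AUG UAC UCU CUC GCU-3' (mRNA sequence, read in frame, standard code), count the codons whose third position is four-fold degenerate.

Codon 1 CGC (Arg): third position 4-fold.
Codon 2 AUC (Ile): third position 3-fold.
Codon 3 GGC (Gly): third position 4-fold.
Codon 4 UCC (Ser): third position 4-fold.
Codon 5 AUG (Met): third position 1-fold.
Codon 6 UAC (Tyr): third position 2-fold.
Codon 7 UCU (Ser): third position 4-fold.
Codon 8 CUC (Leu): third position 4-fold.
Codon 9 GCU (Ala): third position 4-fold.
Four-fold degenerate third positions: 6.

6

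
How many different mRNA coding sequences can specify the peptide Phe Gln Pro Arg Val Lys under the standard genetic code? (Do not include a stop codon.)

768

Phe: 2 codons.
Gln: 2 codons.
Pro: 4 codons.
Arg: 6 codons.
Val: 4 codons.
Lys: 2 codons.
2 × 2 × 4 × 6 × 4 × 2 = 768.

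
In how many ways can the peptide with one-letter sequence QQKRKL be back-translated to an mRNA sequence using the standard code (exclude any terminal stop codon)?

576

Gln: 2 codons.
Gln: 2 codons.
Lys: 2 codons.
Arg: 6 codons.
Lys: 2 codons.
Leu: 6 codons.
2 × 2 × 2 × 6 × 2 × 6 = 576.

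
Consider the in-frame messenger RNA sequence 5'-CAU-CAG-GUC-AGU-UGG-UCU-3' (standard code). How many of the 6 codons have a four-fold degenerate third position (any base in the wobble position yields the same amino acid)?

2

Codon 1 CAU (His): third position 2-fold.
Codon 2 CAG (Gln): third position 2-fold.
Codon 3 GUC (Val): third position 4-fold.
Codon 4 AGU (Ser): third position 2-fold.
Codon 5 UGG (Trp): third position 1-fold.
Codon 6 UCU (Ser): third position 4-fold.
Four-fold degenerate third positions: 2.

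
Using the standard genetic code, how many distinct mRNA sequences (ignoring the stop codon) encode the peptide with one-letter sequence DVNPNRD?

Asp: 2 codons.
Val: 4 codons.
Asn: 2 codons.
Pro: 4 codons.
Asn: 2 codons.
Arg: 6 codons.
Asp: 2 codons.
2 × 4 × 2 × 4 × 2 × 6 × 2 = 1536.

1536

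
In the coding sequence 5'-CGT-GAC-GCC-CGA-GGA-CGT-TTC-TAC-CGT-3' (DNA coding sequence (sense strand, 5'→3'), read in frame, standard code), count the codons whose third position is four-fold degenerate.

6

Codon 1 CGT (Arg): third position 4-fold.
Codon 2 GAC (Asp): third position 2-fold.
Codon 3 GCC (Ala): third position 4-fold.
Codon 4 CGA (Arg): third position 4-fold.
Codon 5 GGA (Gly): third position 4-fold.
Codon 6 CGT (Arg): third position 4-fold.
Codon 7 TTC (Phe): third position 2-fold.
Codon 8 TAC (Tyr): third position 2-fold.
Codon 9 CGT (Arg): third position 4-fold.
Four-fold degenerate third positions: 6.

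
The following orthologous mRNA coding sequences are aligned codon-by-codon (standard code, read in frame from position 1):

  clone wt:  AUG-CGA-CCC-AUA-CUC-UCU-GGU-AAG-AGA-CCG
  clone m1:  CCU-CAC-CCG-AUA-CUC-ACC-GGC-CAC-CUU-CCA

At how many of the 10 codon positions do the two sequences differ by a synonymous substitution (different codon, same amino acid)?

3

Codon 1: AUG Met / CCU Pro — nonsynonymous.
Codon 2: CGA Arg / CAC His — nonsynonymous.
Codon 3: CCC Pro / CCG Pro — synonymous.
Codon 4: AUA Ile / AUA Ile — identical.
Codon 5: CUC Leu / CUC Leu — identical.
Codon 6: UCU Ser / ACC Thr — nonsynonymous.
Codon 7: GGU Gly / GGC Gly — synonymous.
Codon 8: AAG Lys / CAC His — nonsynonymous.
Codon 9: AGA Arg / CUU Leu — nonsynonymous.
Codon 10: CCG Pro / CCA Pro — synonymous.
Synonymous differences: 3.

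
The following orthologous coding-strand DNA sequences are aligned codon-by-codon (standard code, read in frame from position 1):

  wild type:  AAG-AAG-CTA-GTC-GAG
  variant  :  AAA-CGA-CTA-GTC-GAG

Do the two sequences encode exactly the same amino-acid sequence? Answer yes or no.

no

Codon 1: AAG Lys / AAA Lys — synonymous.
Codon 2: AAG Lys / CGA Arg — nonsynonymous.
Codon 3: CTA Leu / CTA Leu — identical.
Codon 4: GTC Val / GTC Val — identical.
Codon 5: GAG Glu / GAG Glu — identical.
Nonsynonymous differences: 1 → different protein.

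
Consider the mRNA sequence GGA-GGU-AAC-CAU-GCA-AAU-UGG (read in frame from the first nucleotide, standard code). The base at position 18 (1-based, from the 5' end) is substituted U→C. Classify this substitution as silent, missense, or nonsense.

Position 18 falls in codon 6: AAU → Asn.
After the substitution the codon is AAC → Asn.
Both encode Asn, so the change is synonymous.

silent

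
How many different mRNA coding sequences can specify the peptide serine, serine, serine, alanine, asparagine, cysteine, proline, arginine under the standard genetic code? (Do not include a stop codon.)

Ser: 6 codons.
Ser: 6 codons.
Ser: 6 codons.
Ala: 4 codons.
Asn: 2 codons.
Cys: 2 codons.
Pro: 4 codons.
Arg: 6 codons.
6 × 6 × 6 × 4 × 2 × 2 × 4 × 6 = 82944.

82944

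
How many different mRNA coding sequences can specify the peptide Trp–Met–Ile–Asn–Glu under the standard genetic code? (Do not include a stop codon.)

Trp: 1 codon.
Met: 1 codon.
Ile: 3 codons.
Asn: 2 codons.
Glu: 2 codons.
1 × 1 × 3 × 2 × 2 = 12.

12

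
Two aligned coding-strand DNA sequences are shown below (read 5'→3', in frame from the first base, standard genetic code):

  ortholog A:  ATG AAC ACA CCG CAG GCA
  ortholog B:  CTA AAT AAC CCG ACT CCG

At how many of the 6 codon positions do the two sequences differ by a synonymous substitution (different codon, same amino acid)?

1

Codon 1: ATG Met / CTA Leu — nonsynonymous.
Codon 2: AAC Asn / AAT Asn — synonymous.
Codon 3: ACA Thr / AAC Asn — nonsynonymous.
Codon 4: CCG Pro / CCG Pro — identical.
Codon 5: CAG Gln / ACT Thr — nonsynonymous.
Codon 6: GCA Ala / CCG Pro — nonsynonymous.
Synonymous differences: 1.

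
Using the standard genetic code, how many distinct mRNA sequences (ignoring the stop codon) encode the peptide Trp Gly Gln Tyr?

16

Trp: 1 codon.
Gly: 4 codons.
Gln: 2 codons.
Tyr: 2 codons.
1 × 4 × 2 × 2 = 16.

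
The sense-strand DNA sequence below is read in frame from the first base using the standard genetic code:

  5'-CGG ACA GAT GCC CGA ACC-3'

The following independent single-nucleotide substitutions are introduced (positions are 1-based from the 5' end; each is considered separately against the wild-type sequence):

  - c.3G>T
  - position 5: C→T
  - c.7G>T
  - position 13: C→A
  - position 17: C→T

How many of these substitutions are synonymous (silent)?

Codon 1: CGG (Arg) → CGT (Arg) — synonymous.
Codon 2: ACA (Thr) → ATA (Ile) — missense.
Codon 3: GAT (Asp) → TAT (Tyr) — missense.
Codon 5: CGA (Arg) → AGA (Arg) — synonymous.
Codon 6: ACC (Thr) → ATC (Ile) — missense.
Synonymous: 2 of 5.

2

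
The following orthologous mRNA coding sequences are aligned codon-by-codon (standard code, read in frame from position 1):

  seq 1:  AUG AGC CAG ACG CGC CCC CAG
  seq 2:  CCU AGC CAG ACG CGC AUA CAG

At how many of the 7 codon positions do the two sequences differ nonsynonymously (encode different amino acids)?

Codon 1: AUG Met / CCU Pro — nonsynonymous.
Codon 2: AGC Ser / AGC Ser — identical.
Codon 3: CAG Gln / CAG Gln — identical.
Codon 4: ACG Thr / ACG Thr — identical.
Codon 5: CGC Arg / CGC Arg — identical.
Codon 6: CCC Pro / AUA Ile — nonsynonymous.
Codon 7: CAG Gln / CAG Gln — identical.
Nonsynonymous differences: 2.

2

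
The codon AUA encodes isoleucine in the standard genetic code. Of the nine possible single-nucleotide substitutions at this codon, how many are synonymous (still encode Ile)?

2

Position 1: none → 0 synonymous.
Position 2: none → 0 synonymous.
Position 3: AUU, AUC → 2 synonymous.
Total: 0 + 0 + 2 = 2.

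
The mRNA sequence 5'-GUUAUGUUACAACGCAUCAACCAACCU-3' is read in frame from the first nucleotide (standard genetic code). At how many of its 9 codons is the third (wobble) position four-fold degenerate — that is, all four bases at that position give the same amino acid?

Codon 1 GUU (Val): third position 4-fold.
Codon 2 AUG (Met): third position 1-fold.
Codon 3 UUA (Leu): third position 2-fold.
Codon 4 CAA (Gln): third position 2-fold.
Codon 5 CGC (Arg): third position 4-fold.
Codon 6 AUC (Ile): third position 3-fold.
Codon 7 AAC (Asn): third position 2-fold.
Codon 8 CAA (Gln): third position 2-fold.
Codon 9 CCU (Pro): third position 4-fold.
Four-fold degenerate third positions: 3.

3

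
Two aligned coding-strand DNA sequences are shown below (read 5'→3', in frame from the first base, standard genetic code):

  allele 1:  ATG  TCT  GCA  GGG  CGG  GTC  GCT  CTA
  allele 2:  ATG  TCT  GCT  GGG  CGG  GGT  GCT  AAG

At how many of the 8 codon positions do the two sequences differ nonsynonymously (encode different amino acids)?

Codon 1: ATG Met / ATG Met — identical.
Codon 2: TCT Ser / TCT Ser — identical.
Codon 3: GCA Ala / GCT Ala — synonymous.
Codon 4: GGG Gly / GGG Gly — identical.
Codon 5: CGG Arg / CGG Arg — identical.
Codon 6: GTC Val / GGT Gly — nonsynonymous.
Codon 7: GCT Ala / GCT Ala — identical.
Codon 8: CTA Leu / AAG Lys — nonsynonymous.
Nonsynonymous differences: 2.

2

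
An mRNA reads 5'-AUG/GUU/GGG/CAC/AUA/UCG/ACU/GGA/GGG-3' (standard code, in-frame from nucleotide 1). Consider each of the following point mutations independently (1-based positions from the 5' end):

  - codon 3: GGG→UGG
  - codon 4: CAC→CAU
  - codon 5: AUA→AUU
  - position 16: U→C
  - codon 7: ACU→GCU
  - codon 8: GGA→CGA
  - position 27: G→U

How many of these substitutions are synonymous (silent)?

3

Codon 3: GGG (Gly) → UGG (Trp) — missense.
Codon 4: CAC (His) → CAU (His) — synonymous.
Codon 5: AUA (Ile) → AUU (Ile) — synonymous.
Codon 6: UCG (Ser) → CCG (Pro) — missense.
Codon 7: ACU (Thr) → GCU (Ala) — missense.
Codon 8: GGA (Gly) → CGA (Arg) — missense.
Codon 9: GGG (Gly) → GGU (Gly) — synonymous.
Synonymous: 3 of 7.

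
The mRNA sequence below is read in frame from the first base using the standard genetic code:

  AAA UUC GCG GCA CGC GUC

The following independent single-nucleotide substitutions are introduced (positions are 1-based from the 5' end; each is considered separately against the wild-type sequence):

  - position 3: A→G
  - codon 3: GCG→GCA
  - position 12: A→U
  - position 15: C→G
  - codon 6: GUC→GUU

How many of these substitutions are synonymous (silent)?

5

Codon 1: AAA (Lys) → AAG (Lys) — synonymous.
Codon 3: GCG (Ala) → GCA (Ala) — synonymous.
Codon 4: GCA (Ala) → GCU (Ala) — synonymous.
Codon 5: CGC (Arg) → CGG (Arg) — synonymous.
Codon 6: GUC (Val) → GUU (Val) — synonymous.
Synonymous: 5 of 5.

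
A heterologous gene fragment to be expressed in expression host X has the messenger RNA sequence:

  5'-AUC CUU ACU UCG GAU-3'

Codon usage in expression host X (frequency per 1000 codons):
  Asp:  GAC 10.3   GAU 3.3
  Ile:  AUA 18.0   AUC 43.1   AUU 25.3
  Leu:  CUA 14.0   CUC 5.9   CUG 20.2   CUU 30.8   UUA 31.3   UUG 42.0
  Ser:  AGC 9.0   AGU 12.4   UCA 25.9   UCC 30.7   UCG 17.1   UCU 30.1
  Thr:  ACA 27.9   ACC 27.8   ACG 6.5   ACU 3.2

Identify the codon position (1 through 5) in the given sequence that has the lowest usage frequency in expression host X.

3

Codon 1 AUC (Ile): 43.1 per 1000.
Codon 2 CUU (Leu): 30.8 per 1000.
Codon 3 ACU (Thr): 3.2 per 1000.
Codon 4 UCG (Ser): 17.1 per 1000.
Codon 5 GAU (Asp): 3.3 per 1000.
Lowest frequency is 3.2 at codon 3.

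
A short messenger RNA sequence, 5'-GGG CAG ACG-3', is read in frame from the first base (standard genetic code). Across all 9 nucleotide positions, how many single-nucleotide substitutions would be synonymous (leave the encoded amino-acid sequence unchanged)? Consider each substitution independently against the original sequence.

Codon 1 (GGG, Gly): 3 synonymous substitutions.
Codon 2 (CAG, Gln): 1 synonymous substitution.
Codon 3 (ACG, Thr): 3 synonymous substitutions.
Total: 3 + 1 + 3 = 7.

7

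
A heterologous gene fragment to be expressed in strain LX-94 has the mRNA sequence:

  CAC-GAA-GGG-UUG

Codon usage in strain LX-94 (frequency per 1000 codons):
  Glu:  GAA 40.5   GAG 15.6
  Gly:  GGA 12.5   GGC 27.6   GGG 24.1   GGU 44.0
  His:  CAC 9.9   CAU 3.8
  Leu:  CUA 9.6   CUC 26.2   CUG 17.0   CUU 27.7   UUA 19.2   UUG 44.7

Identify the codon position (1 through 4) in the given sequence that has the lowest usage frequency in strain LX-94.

1

Codon 1 CAC (His): 9.9 per 1000.
Codon 2 GAA (Glu): 40.5 per 1000.
Codon 3 GGG (Gly): 24.1 per 1000.
Codon 4 UUG (Leu): 44.7 per 1000.
Lowest frequency is 9.9 at codon 1.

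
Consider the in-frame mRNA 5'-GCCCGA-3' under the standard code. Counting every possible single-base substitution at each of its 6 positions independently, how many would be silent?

7

Codon 1 (GCC, Ala): 3 synonymous substitutions.
Codon 2 (CGA, Arg): 4 synonymous substitutions.
Total: 3 + 4 = 7.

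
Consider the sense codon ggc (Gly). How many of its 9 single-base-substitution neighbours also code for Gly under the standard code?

Position 1: none → 0 synonymous.
Position 2: none → 0 synonymous.
Position 3: GGU, GGA, GGG → 3 synonymous.
Total: 0 + 0 + 3 = 3.

3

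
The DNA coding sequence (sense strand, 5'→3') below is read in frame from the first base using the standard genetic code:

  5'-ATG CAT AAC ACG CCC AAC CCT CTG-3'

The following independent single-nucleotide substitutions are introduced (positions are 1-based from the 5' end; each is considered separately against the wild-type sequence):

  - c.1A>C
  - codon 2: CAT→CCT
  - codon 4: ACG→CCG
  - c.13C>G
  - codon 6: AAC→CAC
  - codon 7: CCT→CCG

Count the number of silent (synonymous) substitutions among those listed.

1

Codon 1: ATG (Met) → CTG (Leu) — missense.
Codon 2: CAT (His) → CCT (Pro) — missense.
Codon 4: ACG (Thr) → CCG (Pro) — missense.
Codon 5: CCC (Pro) → GCC (Ala) — missense.
Codon 6: AAC (Asn) → CAC (His) — missense.
Codon 7: CCT (Pro) → CCG (Pro) — synonymous.
Synonymous: 1 of 6.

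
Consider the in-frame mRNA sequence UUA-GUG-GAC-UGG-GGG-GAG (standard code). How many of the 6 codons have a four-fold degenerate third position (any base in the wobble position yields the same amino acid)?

2

Codon 1 UUA (Leu): third position 2-fold.
Codon 2 GUG (Val): third position 4-fold.
Codon 3 GAC (Asp): third position 2-fold.
Codon 4 UGG (Trp): third position 1-fold.
Codon 5 GGG (Gly): third position 4-fold.
Codon 6 GAG (Glu): third position 2-fold.
Four-fold degenerate third positions: 2.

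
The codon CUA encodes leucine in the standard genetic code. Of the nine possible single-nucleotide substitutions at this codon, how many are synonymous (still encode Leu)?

Position 1: UUA → 1 synonymous.
Position 2: none → 0 synonymous.
Position 3: CUU, CUC, CUG → 3 synonymous.
Total: 1 + 0 + 3 = 4.

4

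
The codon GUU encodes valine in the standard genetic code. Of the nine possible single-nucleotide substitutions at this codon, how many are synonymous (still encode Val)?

Position 1: none → 0 synonymous.
Position 2: none → 0 synonymous.
Position 3: GUC, GUA, GUG → 3 synonymous.
Total: 0 + 0 + 3 = 3.

3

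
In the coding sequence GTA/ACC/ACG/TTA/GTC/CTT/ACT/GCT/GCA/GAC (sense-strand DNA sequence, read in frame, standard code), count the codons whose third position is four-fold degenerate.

8

Codon 1 GTA (Val): third position 4-fold.
Codon 2 ACC (Thr): third position 4-fold.
Codon 3 ACG (Thr): third position 4-fold.
Codon 4 TTA (Leu): third position 2-fold.
Codon 5 GTC (Val): third position 4-fold.
Codon 6 CTT (Leu): third position 4-fold.
Codon 7 ACT (Thr): third position 4-fold.
Codon 8 GCT (Ala): third position 4-fold.
Codon 9 GCA (Ala): third position 4-fold.
Codon 10 GAC (Asp): third position 2-fold.
Four-fold degenerate third positions: 8.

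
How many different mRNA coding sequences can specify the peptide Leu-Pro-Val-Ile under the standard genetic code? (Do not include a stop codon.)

Leu: 6 codons.
Pro: 4 codons.
Val: 4 codons.
Ile: 3 codons.
6 × 4 × 4 × 3 = 288.

288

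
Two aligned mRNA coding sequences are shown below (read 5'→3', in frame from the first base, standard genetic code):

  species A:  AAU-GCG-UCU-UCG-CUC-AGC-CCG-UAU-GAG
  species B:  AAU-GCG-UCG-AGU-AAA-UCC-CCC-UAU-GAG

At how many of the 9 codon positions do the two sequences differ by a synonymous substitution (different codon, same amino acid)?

4

Codon 1: AAU Asn / AAU Asn — identical.
Codon 2: GCG Ala / GCG Ala — identical.
Codon 3: UCU Ser / UCG Ser — synonymous.
Codon 4: UCG Ser / AGU Ser — synonymous.
Codon 5: CUC Leu / AAA Lys — nonsynonymous.
Codon 6: AGC Ser / UCC Ser — synonymous.
Codon 7: CCG Pro / CCC Pro — synonymous.
Codon 8: UAU Tyr / UAU Tyr — identical.
Codon 9: GAG Glu / GAG Glu — identical.
Synonymous differences: 4.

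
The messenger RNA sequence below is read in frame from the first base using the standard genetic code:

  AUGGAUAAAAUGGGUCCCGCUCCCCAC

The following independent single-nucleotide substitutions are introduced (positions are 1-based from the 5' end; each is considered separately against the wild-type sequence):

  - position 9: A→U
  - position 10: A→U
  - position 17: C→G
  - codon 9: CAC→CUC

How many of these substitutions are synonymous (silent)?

Codon 3: AAA (Lys) → AAU (Asn) — missense.
Codon 4: AUG (Met) → UUG (Leu) — missense.
Codon 6: CCC (Pro) → CGC (Arg) — missense.
Codon 9: CAC (His) → CUC (Leu) — missense.
Synonymous: 0 of 4.

0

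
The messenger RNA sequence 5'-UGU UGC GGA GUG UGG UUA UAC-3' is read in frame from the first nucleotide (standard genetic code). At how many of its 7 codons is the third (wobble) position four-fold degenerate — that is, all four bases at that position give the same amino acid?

Codon 1 UGU (Cys): third position 2-fold.
Codon 2 UGC (Cys): third position 2-fold.
Codon 3 GGA (Gly): third position 4-fold.
Codon 4 GUG (Val): third position 4-fold.
Codon 5 UGG (Trp): third position 1-fold.
Codon 6 UUA (Leu): third position 2-fold.
Codon 7 UAC (Tyr): third position 2-fold.
Four-fold degenerate third positions: 2.

2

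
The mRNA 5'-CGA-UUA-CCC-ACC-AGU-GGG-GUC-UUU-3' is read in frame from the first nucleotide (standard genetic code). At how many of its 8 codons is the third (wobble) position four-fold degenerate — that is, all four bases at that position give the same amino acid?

Codon 1 CGA (Arg): third position 4-fold.
Codon 2 UUA (Leu): third position 2-fold.
Codon 3 CCC (Pro): third position 4-fold.
Codon 4 ACC (Thr): third position 4-fold.
Codon 5 AGU (Ser): third position 2-fold.
Codon 6 GGG (Gly): third position 4-fold.
Codon 7 GUC (Val): third position 4-fold.
Codon 8 UUU (Phe): third position 2-fold.
Four-fold degenerate third positions: 5.

5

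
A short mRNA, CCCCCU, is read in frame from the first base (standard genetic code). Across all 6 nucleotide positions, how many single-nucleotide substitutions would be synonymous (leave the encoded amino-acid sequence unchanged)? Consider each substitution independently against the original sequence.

6

Codon 1 (CCC, Pro): 3 synonymous substitutions.
Codon 2 (CCU, Pro): 3 synonymous substitutions.
Total: 3 + 3 = 6.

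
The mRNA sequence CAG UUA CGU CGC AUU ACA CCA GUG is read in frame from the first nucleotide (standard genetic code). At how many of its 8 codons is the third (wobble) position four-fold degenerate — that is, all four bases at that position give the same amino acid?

Codon 1 CAG (Gln): third position 2-fold.
Codon 2 UUA (Leu): third position 2-fold.
Codon 3 CGU (Arg): third position 4-fold.
Codon 4 CGC (Arg): third position 4-fold.
Codon 5 AUU (Ile): third position 3-fold.
Codon 6 ACA (Thr): third position 4-fold.
Codon 7 CCA (Pro): third position 4-fold.
Codon 8 GUG (Val): third position 4-fold.
Four-fold degenerate third positions: 5.

5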